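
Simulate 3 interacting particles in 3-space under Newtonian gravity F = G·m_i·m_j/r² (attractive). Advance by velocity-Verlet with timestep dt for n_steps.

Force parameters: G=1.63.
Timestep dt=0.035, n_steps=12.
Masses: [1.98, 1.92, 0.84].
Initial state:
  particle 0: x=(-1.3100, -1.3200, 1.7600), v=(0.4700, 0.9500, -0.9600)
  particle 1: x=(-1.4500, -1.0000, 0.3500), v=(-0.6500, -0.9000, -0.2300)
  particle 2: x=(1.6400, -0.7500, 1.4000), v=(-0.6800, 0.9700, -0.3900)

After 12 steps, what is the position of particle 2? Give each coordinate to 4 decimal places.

step 0: x0=(-1.3100, -1.3200, 1.7600) x1=(-1.4500, -1.0000, 0.3500) x2=(1.6400, -0.7500, 1.4000)
step 1: x0=(-1.2935, -1.2865, 1.7255) x1=(-1.4726, -1.0317, 0.3429) x2=(1.6158, -0.7161, 1.3863)
step 2: x0=(-1.2772, -1.2527, 1.6891) x1=(-1.4948, -1.0637, 0.3377) x2=(1.5909, -0.6823, 1.3726)
step 3: x0=(-1.2609, -1.2185, 1.6508) x1=(-1.5165, -1.0960, 0.3347) x2=(1.5651, -0.6487, 1.3588)
step 4: x0=(-1.2448, -1.1841, 1.6103) x1=(-1.5376, -1.1285, 0.3338) x2=(1.5386, -0.6152, 1.3449)
step 5: x0=(-1.2291, -1.1496, 1.5677) x1=(-1.5581, -1.1611, 0.3352) x2=(1.5113, -0.5818, 1.3310)
step 6: x0=(-1.2137, -1.1151, 1.5227) x1=(-1.5779, -1.1936, 0.3390) x2=(1.4831, -0.5486, 1.3170)
step 7: x0=(-1.1989, -1.0806, 1.4754) x1=(-1.5967, -1.2259, 0.3453) x2=(1.4541, -0.5156, 1.3029)
step 8: x0=(-1.1847, -1.0465, 1.4256) x1=(-1.6145, -1.2578, 0.3541) x2=(1.4243, -0.4828, 1.2887)
step 9: x0=(-1.1712, -1.0127, 1.3733) x1=(-1.6311, -1.2892, 0.3657) x2=(1.3936, -0.4502, 1.2745)
step 10: x0=(-1.1588, -0.9797, 1.3183) x1=(-1.6463, -1.3199, 0.3799) x2=(1.3619, -0.4178, 1.2602)
step 11: x0=(-1.1474, -0.9475, 1.2607) x1=(-1.6599, -1.3495, 0.3969) x2=(1.3294, -0.3856, 1.2458)
step 12: x0=(-1.1374, -0.9165, 1.2005) x1=(-1.6719, -1.3778, 0.4167) x2=(1.2960, -0.3537, 1.2314)

(1.2960, -0.3537, 1.2314)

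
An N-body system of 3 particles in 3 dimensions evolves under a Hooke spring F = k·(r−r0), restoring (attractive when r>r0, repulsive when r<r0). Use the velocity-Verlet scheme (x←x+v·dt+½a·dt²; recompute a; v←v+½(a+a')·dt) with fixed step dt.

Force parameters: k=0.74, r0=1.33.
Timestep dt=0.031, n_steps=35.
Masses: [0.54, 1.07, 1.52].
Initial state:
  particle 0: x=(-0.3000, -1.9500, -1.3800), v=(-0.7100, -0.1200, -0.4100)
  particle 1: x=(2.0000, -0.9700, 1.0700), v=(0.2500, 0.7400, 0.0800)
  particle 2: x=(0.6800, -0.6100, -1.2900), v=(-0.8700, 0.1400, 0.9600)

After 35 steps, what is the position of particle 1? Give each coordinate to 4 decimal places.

step 0: x0=(-0.3000, -1.9500, -1.3800) x1=(2.0000, -0.9700, 1.0700) x2=(0.6800, -0.6100, -1.2900)
step 1: x0=(-0.3209, -1.9531, -1.3917) x1=(2.0071, -0.9472, 1.0716) x2=(0.6531, -0.6058, -1.2600)
step 2: x0=(-0.3397, -1.9551, -1.4013) x1=(2.0127, -0.9247, 1.0713) x2=(0.6265, -0.6017, -1.2294)
step 3: x0=(-0.3563, -1.9558, -1.4089) x1=(2.0169, -0.9025, 1.0693) x2=(0.6001, -0.5979, -1.1983)
step 4: x0=(-0.3706, -1.9553, -1.4143) x1=(2.0196, -0.8807, 1.0654) x2=(0.5740, -0.5943, -1.1666)
step 5: x0=(-0.3827, -1.9536, -1.4176) x1=(2.0208, -0.8592, 1.0598) x2=(0.5481, -0.5909, -1.1345)
step 6: x0=(-0.3926, -1.9505, -1.4188) x1=(2.0205, -0.8381, 1.0524) x2=(0.5224, -0.5877, -1.1019)
step 7: x0=(-0.4001, -1.9462, -1.4178) x1=(2.0187, -0.8174, 1.0433) x2=(0.4971, -0.5846, -1.0688)
step 8: x0=(-0.4055, -1.9406, -1.4147) x1=(2.0154, -0.7970, 1.0324) x2=(0.4719, -0.5818, -1.0353)
step 9: x0=(-0.4085, -1.9336, -1.4094) x1=(2.0106, -0.7771, 1.0198) x2=(0.4471, -0.5791, -1.0013)
step 10: x0=(-0.4094, -1.9253, -1.4021) x1=(2.0043, -0.7576, 1.0056) x2=(0.4225, -0.5766, -0.9669)
step 11: x0=(-0.4080, -1.9158, -1.3925) x1=(1.9964, -0.7386, 0.9897) x2=(0.3982, -0.5742, -0.9321)
step 12: x0=(-0.4045, -1.9049, -1.3810) x1=(1.9871, -0.7199, 0.9722) x2=(0.3742, -0.5720, -0.8969)
step 13: x0=(-0.3987, -1.8927, -1.3673) x1=(1.9762, -0.7018, 0.9532) x2=(0.3505, -0.5700, -0.8614)
step 14: x0=(-0.3909, -1.8793, -1.3517) x1=(1.9639, -0.6840, 0.9327) x2=(0.3270, -0.5681, -0.8255)
step 15: x0=(-0.3810, -1.8646, -1.3340) x1=(1.9501, -0.6668, 0.9107) x2=(0.3039, -0.5663, -0.7893)
step 16: x0=(-0.3691, -1.8487, -1.3145) x1=(1.9349, -0.6500, 0.8872) x2=(0.2810, -0.5646, -0.7528)
step 17: x0=(-0.3552, -1.8316, -1.2930) x1=(1.9183, -0.6336, 0.8625) x2=(0.2584, -0.5630, -0.7160)
step 18: x0=(-0.3394, -1.8133, -1.2698) x1=(1.9004, -0.6178, 0.8364) x2=(0.2361, -0.5615, -0.6789)
step 19: x0=(-0.3217, -1.7939, -1.2448) x1=(1.8810, -0.6023, 0.8091) x2=(0.2141, -0.5601, -0.6415)
step 20: x0=(-0.3023, -1.7734, -1.2182) x1=(1.8604, -0.5874, 0.7806) x2=(0.1924, -0.5587, -0.6039)
step 21: x0=(-0.2812, -1.7519, -1.1899) x1=(1.8385, -0.5729, 0.7509) x2=(0.1710, -0.5574, -0.5661)
step 22: x0=(-0.2584, -1.7294, -1.1602) x1=(1.8154, -0.5588, 0.7202) x2=(0.1498, -0.5562, -0.5281)
step 23: x0=(-0.2341, -1.7059, -1.1290) x1=(1.7911, -0.5452, 0.6885) x2=(0.1289, -0.5549, -0.4899)
step 24: x0=(-0.2083, -1.6816, -1.0965) x1=(1.7657, -0.5320, 0.6559) x2=(0.1083, -0.5537, -0.4515)
step 25: x0=(-0.1810, -1.6564, -1.0627) x1=(1.7392, -0.5192, 0.6224) x2=(0.0880, -0.5525, -0.4129)
step 26: x0=(-0.1525, -1.6305, -1.0278) x1=(1.7117, -0.5068, 0.5881) x2=(0.0679, -0.5512, -0.3741)
step 27: x0=(-0.1227, -1.6039, -0.9918) x1=(1.6833, -0.4948, 0.5530) x2=(0.0480, -0.5500, -0.3352)
step 28: x0=(-0.0918, -1.5767, -0.9549) x1=(1.6539, -0.4831, 0.5173) x2=(0.0283, -0.5487, -0.2962)
step 29: x0=(-0.0598, -1.5488, -0.9171) x1=(1.6237, -0.4719, 0.4809) x2=(0.0089, -0.5473, -0.2571)
step 30: x0=(-0.0268, -1.5205, -0.8786) x1=(1.5927, -0.4610, 0.4441) x2=(-0.0104, -0.5459, -0.2178)
step 31: x0=(0.0071, -1.4917, -0.8394) x1=(1.5610, -0.4503, 0.4067) x2=(-0.0294, -0.5444, -0.1784)
step 32: x0=(0.0419, -1.4626, -0.7997) x1=(1.5287, -0.4400, 0.3689) x2=(-0.0483, -0.5429, -0.1389)
step 33: x0=(0.0774, -1.4332, -0.7596) x1=(1.4957, -0.4300, 0.3307) x2=(-0.0671, -0.5412, -0.0993)
step 34: x0=(0.1137, -1.4035, -0.7191) x1=(1.4623, -0.4202, 0.2923) x2=(-0.0858, -0.5395, -0.0596)
step 35: x0=(0.1505, -1.3736, -0.6784) x1=(1.4284, -0.4106, 0.2536) x2=(-0.1043, -0.5377, -0.0199)

(1.4284, -0.4106, 0.2536)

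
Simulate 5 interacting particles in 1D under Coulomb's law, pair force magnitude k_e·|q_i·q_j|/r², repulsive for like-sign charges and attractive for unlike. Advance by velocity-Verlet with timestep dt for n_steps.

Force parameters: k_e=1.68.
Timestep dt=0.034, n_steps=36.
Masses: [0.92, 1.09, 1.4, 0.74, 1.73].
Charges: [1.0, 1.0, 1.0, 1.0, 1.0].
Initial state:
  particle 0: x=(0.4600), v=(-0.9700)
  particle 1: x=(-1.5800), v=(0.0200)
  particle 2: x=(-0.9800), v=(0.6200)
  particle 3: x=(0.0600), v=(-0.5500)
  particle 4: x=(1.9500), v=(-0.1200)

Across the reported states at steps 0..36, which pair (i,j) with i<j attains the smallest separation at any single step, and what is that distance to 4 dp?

pair (2,3), distance 0.3725

step 0: x0=(0.4600) x1=(-1.5800) x2=(-0.9800) x3=(0.0600) x4=(1.9500)
step 1: x0=(0.4339) x1=(-1.5824) x2=(-0.9580) x3=(0.0344) x4=(1.9464)
step 2: x0=(0.4217) x1=(-1.5907) x2=(-0.9348) x3=(-0.0046) x4=(1.9439)
step 3: x0=(0.4219) x1=(-1.6043) x2=(-0.9109) x3=(-0.0547) x4=(1.9424)
step 4: x0=(0.4322) x1=(-1.6230) x2=(-0.8869) x3=(-0.1124) x4=(1.9418)
step 5: x0=(0.4504) x1=(-1.6464) x2=(-0.8637) x3=(-0.1740) x4=(1.9423)
step 6: x0=(0.4747) x1=(-1.6740) x2=(-0.8421) x3=(-0.2362) x4=(1.9437)
step 7: x0=(0.5039) x1=(-1.7055) x2=(-0.8232) x3=(-0.2957) x4=(1.9461)
step 8: x0=(0.5370) x1=(-1.7408) x2=(-0.8086) x3=(-0.3491) x4=(1.9495)
step 9: x0=(0.5734) x1=(-1.7795) x2=(-0.7998) x3=(-0.3925) x4=(1.9540)
step 10: x0=(0.6124) x1=(-1.8214) x2=(-0.7989) x3=(-0.4221) x4=(1.9594)
step 11: x0=(0.6536) x1=(-1.8664) x2=(-0.8073) x3=(-0.4347) x4=(1.9659)
step 12: x0=(0.6967) x1=(-1.9142) x2=(-0.8253) x3=(-0.4298) x4=(1.9734)
step 13: x0=(0.7414) x1=(-1.9647) x2=(-0.8517) x3=(-0.4095) x4=(1.9821)
step 14: x0=(0.7874) x1=(-2.0178) x2=(-0.8849) x3=(-0.3771) x4=(1.9919)
step 15: x0=(0.8346) x1=(-2.0732) x2=(-0.9230) x3=(-0.3360) x4=(2.0028)
step 16: x0=(0.8826) x1=(-2.1309) x2=(-0.9647) x3=(-0.2887) x4=(2.0150)
step 17: x0=(0.9315) x1=(-2.1907) x2=(-1.0090) x3=(-0.2374) x4=(2.0285)
step 18: x0=(0.9809) x1=(-2.2526) x2=(-1.0551) x3=(-0.1833) x4=(2.0433)
step 19: x0=(1.0306) x1=(-2.3163) x2=(-1.1026) x3=(-0.1277) x4=(2.0595)
step 20: x0=(1.0807) x1=(-2.3820) x2=(-1.1511) x3=(-0.0713) x4=(2.0772)
step 21: x0=(1.1308) x1=(-2.4493) x2=(-1.2002) x3=(-0.0147) x4=(2.0964)
step 22: x0=(1.1807) x1=(-2.5183) x2=(-1.2498) x3=(0.0416) x4=(2.1173)
step 23: x0=(1.2305) x1=(-2.5890) x2=(-1.2997) x3=(0.0973) x4=(2.1398)
step 24: x0=(1.2797) x1=(-2.6611) x2=(-1.3499) x3=(0.1520) x4=(2.1641)
step 25: x0=(1.3284) x1=(-2.7347) x2=(-1.4001) x3=(0.2055) x4=(2.1902)
step 26: x0=(1.3764) x1=(-2.8097) x2=(-1.4505) x3=(0.2576) x4=(2.2183)
step 27: x0=(1.4234) x1=(-2.8860) x2=(-1.5008) x3=(0.3081) x4=(2.2483)
step 28: x0=(1.4693) x1=(-2.9635) x2=(-1.5511) x3=(0.3568) x4=(2.2805)
step 29: x0=(1.5142) x1=(-3.0423) x2=(-1.6013) x3=(0.4036) x4=(2.3148)
step 30: x0=(1.5577) x1=(-3.1223) x2=(-1.6514) x3=(0.4485) x4=(2.3512)
step 31: x0=(1.5999) x1=(-3.2033) x2=(-1.7014) x3=(0.4913) x4=(2.3899)
step 32: x0=(1.6408) x1=(-3.2854) x2=(-1.7513) x3=(0.5320) x4=(2.4307)
step 33: x0=(1.6802) x1=(-3.3685) x2=(-1.8011) x3=(0.5706) x4=(2.4738)
step 34: x0=(1.7183) x1=(-3.4526) x2=(-1.8508) x3=(0.6069) x4=(2.5190)
step 35: x0=(1.7550) x1=(-3.5376) x2=(-1.9003) x3=(0.6409) x4=(2.5664)
step 36: x0=(1.7904) x1=(-3.6234) x2=(-1.9497) x3=(0.6727) x4=(2.6159)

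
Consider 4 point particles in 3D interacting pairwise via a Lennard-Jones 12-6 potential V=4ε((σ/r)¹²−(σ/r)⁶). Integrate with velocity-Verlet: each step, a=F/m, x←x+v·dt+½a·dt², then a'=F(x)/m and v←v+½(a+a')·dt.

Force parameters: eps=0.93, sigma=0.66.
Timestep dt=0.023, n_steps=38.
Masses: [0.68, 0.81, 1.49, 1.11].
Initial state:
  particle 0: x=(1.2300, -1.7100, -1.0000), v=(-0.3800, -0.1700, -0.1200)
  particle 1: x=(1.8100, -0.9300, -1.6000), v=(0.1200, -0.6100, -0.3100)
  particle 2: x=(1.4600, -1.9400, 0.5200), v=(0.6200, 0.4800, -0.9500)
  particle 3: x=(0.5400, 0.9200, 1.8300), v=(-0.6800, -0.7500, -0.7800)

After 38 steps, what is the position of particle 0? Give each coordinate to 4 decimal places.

(1.0903, -1.6312, -1.1590)

step 0: x0=(1.2300, -1.7100, -1.0000) x1=(1.8100, -0.9300, -1.6000) x2=(1.4600, -1.9400, 0.5200) x3=(0.5400, 0.9200, 1.8300)
step 1: x0=(1.2214, -1.7137, -1.0029) x1=(1.8126, -0.9442, -1.6070) x2=(1.4743, -1.9290, 0.4981) x3=(0.5244, 0.9027, 1.8121)
step 2: x0=(1.2131, -1.7171, -1.0059) x1=(1.8151, -0.9587, -1.6138) x2=(1.4885, -1.9179, 0.4762) x3=(0.5087, 0.8855, 1.7941)
step 3: x0=(1.2050, -1.7202, -1.0092) x1=(1.8173, -0.9734, -1.6203) x2=(1.5028, -1.9069, 0.4543) x3=(0.4931, 0.8682, 1.7762)
step 4: x0=(1.1973, -1.7229, -1.0127) x1=(1.8192, -0.9885, -1.6266) x2=(1.5170, -1.8958, 0.4323) x3=(0.4774, 0.8510, 1.7582)
step 5: x0=(1.1899, -1.7253, -1.0164) x1=(1.8209, -1.0038, -1.6327) x2=(1.5312, -1.8847, 0.4103) x3=(0.4618, 0.8337, 1.7403)
step 6: x0=(1.1828, -1.7274, -1.0202) x1=(1.8224, -1.0194, -1.6385) x2=(1.5455, -1.8737, 0.3883) x3=(0.4462, 0.8165, 1.7224)
step 7: x0=(1.1760, -1.7291, -1.0243) x1=(1.8236, -1.0354, -1.6441) x2=(1.5597, -1.8626, 0.3662) x3=(0.4305, 0.7992, 1.7044)
step 8: x0=(1.1695, -1.7306, -1.0286) x1=(1.8246, -1.0515, -1.6494) x2=(1.5739, -1.8515, 0.3440) x3=(0.4149, 0.7820, 1.6865)
step 9: x0=(1.1634, -1.7317, -1.0331) x1=(1.8252, -1.0680, -1.6545) x2=(1.5880, -1.8404, 0.3218) x3=(0.3992, 0.7647, 1.6685)
step 10: x0=(1.1577, -1.7324, -1.0377) x1=(1.8256, -1.0848, -1.6592) x2=(1.6022, -1.8293, 0.2996) x3=(0.3836, 0.7475, 1.6506)
step 11: x0=(1.1524, -1.7328, -1.0426) x1=(1.8257, -1.1019, -1.6637) x2=(1.6164, -1.8182, 0.2773) x3=(0.3680, 0.7302, 1.6326)
step 12: x0=(1.1475, -1.7329, -1.0477) x1=(1.8255, -1.1192, -1.6679) x2=(1.6305, -1.8071, 0.2549) x3=(0.3523, 0.7130, 1.6147)
step 13: x0=(1.1431, -1.7326, -1.0531) x1=(1.8249, -1.1369, -1.6718) x2=(1.6446, -1.7960, 0.2325) x3=(0.3367, 0.6957, 1.5968)
step 14: x0=(1.1391, -1.7320, -1.0587) x1=(1.8240, -1.1549, -1.6753) x2=(1.6587, -1.7849, 0.2100) x3=(0.3211, 0.6785, 1.5788)
step 15: x0=(1.1356, -1.7310, -1.0646) x1=(1.8227, -1.1732, -1.6785) x2=(1.6728, -1.7738, 0.1874) x3=(0.3054, 0.6612, 1.5609)
step 16: x0=(1.1327, -1.7296, -1.0707) x1=(1.8210, -1.1918, -1.6813) x2=(1.6868, -1.7627, 0.1647) x3=(0.2898, 0.6440, 1.5429)
step 17: x0=(1.1304, -1.7277, -1.0772) x1=(1.8188, -1.2108, -1.6838) x2=(1.7008, -1.7515, 0.1420) x3=(0.2741, 0.6267, 1.5250)
step 18: x0=(1.1287, -1.7255, -1.0840) x1=(1.8162, -1.2301, -1.6857) x2=(1.7147, -1.7404, 0.1192) x3=(0.2585, 0.6095, 1.5070)
step 19: x0=(1.1278, -1.7228, -1.0912) x1=(1.8130, -1.2499, -1.6872) x2=(1.7287, -1.7293, 0.0964) x3=(0.2429, 0.5922, 1.4891)
step 20: x0=(1.1276, -1.7196, -1.0989) x1=(1.8092, -1.2700, -1.6882) x2=(1.7426, -1.7181, 0.0734) x3=(0.2272, 0.5749, 1.4712)
step 21: x0=(1.1283, -1.7159, -1.1070) x1=(1.8048, -1.2906, -1.6886) x2=(1.7564, -1.7070, 0.0503) x3=(0.2116, 0.5577, 1.4532)
step 22: x0=(1.1299, -1.7117, -1.1157) x1=(1.7997, -1.3117, -1.6883) x2=(1.7702, -1.6959, 0.0272) x3=(0.1960, 0.5404, 1.4353)
step 23: x0=(1.1327, -1.7069, -1.1251) x1=(1.7937, -1.3332, -1.6873) x2=(1.7840, -1.6847, 0.0040) x3=(0.1803, 0.5232, 1.4173)
step 24: x0=(1.1367, -1.7014, -1.1353) x1=(1.7867, -1.3553, -1.6855) x2=(1.7977, -1.6736, -0.0194) x3=(0.1647, 0.5059, 1.3994)
step 25: x0=(1.1422, -1.6952, -1.1464) x1=(1.7787, -1.3780, -1.6827) x2=(1.8114, -1.6624, -0.0428) x3=(0.1490, 0.4887, 1.3814)
step 26: x0=(1.1493, -1.6882, -1.1586) x1=(1.7693, -1.4014, -1.6788) x2=(1.8250, -1.6513, -0.0664) x3=(0.1334, 0.4714, 1.3635)
step 27: x0=(1.1583, -1.6804, -1.1721) x1=(1.7585, -1.4254, -1.6735) x2=(1.8385, -1.6402, -0.0900) x3=(0.1178, 0.4541, 1.3455)
step 28: x0=(1.1694, -1.6717, -1.1870) x1=(1.7460, -1.4501, -1.6669) x2=(1.8520, -1.6290, -0.1138) x3=(0.1021, 0.4369, 1.3276)
step 29: x0=(1.1823, -1.6625, -1.2030) x1=(1.7322, -1.4754, -1.6591) x2=(1.8654, -1.6179, -0.1377) x3=(0.0865, 0.4196, 1.3096)
step 30: x0=(1.1951, -1.6533, -1.2187) x1=(1.7185, -1.5007, -1.6513) x2=(1.8788, -1.6067, -0.1618) x3=(0.0709, 0.4024, 1.2917)
step 31: x0=(1.2019, -1.6458, -1.2290) x1=(1.7100, -1.5244, -1.6478) x2=(1.8920, -1.5956, -0.1860) x3=(0.0552, 0.3851, 1.2738)
step 32: x0=(1.1938, -1.6420, -1.2267) x1=(1.7142, -1.5451, -1.6546) x2=(1.9052, -1.5844, -0.2103) x3=(0.0396, 0.3678, 1.2558)
step 33: x0=(1.1751, -1.6401, -1.2154) x1=(1.7274, -1.5641, -1.6687) x2=(1.9184, -1.5733, -0.2348) x3=(0.0240, 0.3506, 1.2379)
step 34: x0=(1.1544, -1.6386, -1.2019) x1=(1.7425, -1.5829, -1.6843) x2=(1.9314, -1.5622, -0.2594) x3=(0.0083, 0.3333, 1.2199)
step 35: x0=(1.1351, -1.6368, -1.1892) x1=(1.7565, -1.6017, -1.6990) x2=(1.9443, -1.5511, -0.2843) x3=(-0.0073, 0.3161, 1.2020)
step 36: x0=(1.1180, -1.6350, -1.1778) x1=(1.7690, -1.6207, -1.7122) x2=(1.9571, -1.5400, -0.3093) x3=(-0.0229, 0.2988, 1.1840)
step 37: x0=(1.1031, -1.6331, -1.1678) x1=(1.7798, -1.6397, -1.7239) x2=(1.9698, -1.5289, -0.3344) x3=(-0.0386, 0.2815, 1.1661)
step 38: x0=(1.0903, -1.6312, -1.1590) x1=(1.7891, -1.6587, -1.7343) x2=(1.9824, -1.5178, -0.3598) x3=(-0.0542, 0.2643, 1.1481)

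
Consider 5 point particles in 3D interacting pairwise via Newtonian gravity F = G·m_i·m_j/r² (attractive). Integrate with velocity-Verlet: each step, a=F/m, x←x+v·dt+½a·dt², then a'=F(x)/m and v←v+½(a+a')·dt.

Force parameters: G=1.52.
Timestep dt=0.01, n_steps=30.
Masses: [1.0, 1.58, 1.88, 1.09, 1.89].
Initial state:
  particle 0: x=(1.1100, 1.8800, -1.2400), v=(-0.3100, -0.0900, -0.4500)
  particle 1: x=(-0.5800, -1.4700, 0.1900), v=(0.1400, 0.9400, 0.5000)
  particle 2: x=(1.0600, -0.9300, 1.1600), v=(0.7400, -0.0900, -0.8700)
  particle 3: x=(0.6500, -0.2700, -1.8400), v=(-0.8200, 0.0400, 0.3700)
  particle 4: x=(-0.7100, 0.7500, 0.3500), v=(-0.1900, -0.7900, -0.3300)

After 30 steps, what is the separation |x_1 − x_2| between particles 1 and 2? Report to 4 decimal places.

step 0: x0=(1.1100, 1.8800, -1.2400) x1=(-0.5800, -1.4700, 0.1900) x2=(1.0600, -0.9300, 1.1600) x3=(0.6500, -0.2700, -1.8400) x4=(-0.7100, 0.7500, 0.3500)
step 1: x0=(1.1069, 1.8791, -1.2445) x1=(-0.5786, -1.4606, 0.1950) x2=(1.0674, -0.9309, 1.1513) x3=(0.6418, -0.2696, -1.8363) x4=(-0.7119, 0.7421, 0.3467)
step 2: x0=(1.1037, 1.8780, -1.2489) x1=(-0.5771, -1.4510, 0.2000) x2=(1.0746, -0.9318, 1.1425) x3=(0.6336, -0.2692, -1.8324) x4=(-0.7137, 0.7340, 0.3434)
step 3: x0=(1.1005, 1.8770, -1.2533) x1=(-0.5755, -1.4414, 0.2051) x2=(1.0818, -0.9326, 1.1336) x3=(0.6253, -0.2687, -1.8285) x4=(-0.7154, 0.7260, 0.3400)
step 4: x0=(1.0973, 1.8758, -1.2577) x1=(-0.5738, -1.4316, 0.2101) x2=(1.0889, -0.9334, 1.1247) x3=(0.6170, -0.2682, -1.8245) x4=(-0.7171, 0.7178, 0.3366)
step 5: x0=(1.0940, 1.8746, -1.2621) x1=(-0.5721, -1.4218, 0.2152) x2=(1.0959, -0.9342, 1.1157) x3=(0.6087, -0.2678, -1.8203) x4=(-0.7188, 0.7095, 0.3333)
step 6: x0=(1.0907, 1.8732, -1.2664) x1=(-0.5703, -1.4118, 0.2203) x2=(1.1029, -0.9350, 1.1066) x3=(0.6004, -0.2672, -1.8161) x4=(-0.7203, 0.7012, 0.3298)
step 7: x0=(1.0873, 1.8718, -1.2706) x1=(-0.5684, -1.4018, 0.2254) x2=(1.1097, -0.9357, 1.0975) x3=(0.5920, -0.2667, -1.8118) x4=(-0.7219, 0.6928, 0.3264)
step 8: x0=(1.0839, 1.8704, -1.2749) x1=(-0.5665, -1.3917, 0.2305) x2=(1.1165, -0.9364, 1.0883) x3=(0.5836, -0.2662, -1.8074) x4=(-0.7233, 0.6843, 0.3230)
step 9: x0=(1.0805, 1.8688, -1.2791) x1=(-0.5644, -1.3814, 0.2357) x2=(1.1231, -0.9371, 1.0790) x3=(0.5752, -0.2656, -1.8029) x4=(-0.7247, 0.6758, 0.3195)
step 10: x0=(1.0770, 1.8672, -1.2833) x1=(-0.5623, -1.3711, 0.2408) x2=(1.1297, -0.9378, 1.0697) x3=(0.5668, -0.2650, -1.7983) x4=(-0.7261, 0.6671, 0.3160)
step 11: x0=(1.0735, 1.8655, -1.2874) x1=(-0.5602, -1.3606, 0.2460) x2=(1.1362, -0.9384, 1.0603) x3=(0.5584, -0.2644, -1.7936) x4=(-0.7273, 0.6584, 0.3125)
step 12: x0=(1.0699, 1.8637, -1.2915) x1=(-0.5579, -1.3501, 0.2512) x2=(1.1426, -0.9390, 1.0508) x3=(0.5499, -0.2638, -1.7888) x4=(-0.7285, 0.6496, 0.3090)
step 13: x0=(1.0663, 1.8618, -1.2955) x1=(-0.5556, -1.3394, 0.2563) x2=(1.1489, -0.9396, 1.0413) x3=(0.5414, -0.2631, -1.7839) x4=(-0.7297, 0.6407, 0.3054)
step 14: x0=(1.0627, 1.8599, -1.2996) x1=(-0.5532, -1.3286, 0.2615) x2=(1.1551, -0.9402, 1.0317) x3=(0.5329, -0.2624, -1.7789) x4=(-0.7308, 0.6317, 0.3018)
step 15: x0=(1.0590, 1.8579, -1.3035) x1=(-0.5507, -1.3178, 0.2667) x2=(1.1612, -0.9407, 1.0220) x3=(0.5243, -0.2618, -1.7738) x4=(-0.7318, 0.6226, 0.2982)
step 16: x0=(1.0552, 1.8558, -1.3075) x1=(-0.5481, -1.3068, 0.2719) x2=(1.1672, -0.9412, 1.0123) x3=(0.5158, -0.2610, -1.7686) x4=(-0.7328, 0.6134, 0.2946)
step 17: x0=(1.0515, 1.8536, -1.3114) x1=(-0.5454, -1.2957, 0.2771) x2=(1.1731, -0.9417, 1.0025) x3=(0.5072, -0.2603, -1.7633) x4=(-0.7337, 0.6042, 0.2910)
step 18: x0=(1.0477, 1.8514, -1.3153) x1=(-0.5427, -1.2845, 0.2824) x2=(1.1790, -0.9422, 0.9927) x3=(0.4986, -0.2596, -1.7579) x4=(-0.7345, 0.5948, 0.2873)
step 19: x0=(1.0438, 1.8490, -1.3191) x1=(-0.5399, -1.2731, 0.2876) x2=(1.1847, -0.9426, 0.9828) x3=(0.4900, -0.2588, -1.7524) x4=(-0.7352, 0.5854, 0.2836)
step 20: x0=(1.0400, 1.8466, -1.3229) x1=(-0.5370, -1.2617, 0.2928) x2=(1.1903, -0.9430, 0.9728) x3=(0.4813, -0.2580, -1.7467) x4=(-0.7359, 0.5759, 0.2799)
step 21: x0=(1.0360, 1.8441, -1.3267) x1=(-0.5341, -1.2502, 0.2980) x2=(1.1958, -0.9434, 0.9628) x3=(0.4726, -0.2572, -1.7410) x4=(-0.7366, 0.5663, 0.2762)
step 22: x0=(1.0321, 1.8415, -1.3304) x1=(-0.5310, -1.2385, 0.3033) x2=(1.2012, -0.9437, 0.9527) x3=(0.4639, -0.2563, -1.7352) x4=(-0.7371, 0.5565, 0.2725)
step 23: x0=(1.0281, 1.8389, -1.3341) x1=(-0.5279, -1.2267, 0.3085) x2=(1.2066, -0.9440, 0.9425) x3=(0.4552, -0.2555, -1.7292) x4=(-0.7376, 0.5467, 0.2687)
step 24: x0=(1.0240, 1.8361, -1.3378) x1=(-0.5247, -1.2148, 0.3137) x2=(1.2118, -0.9443, 0.9323) x3=(0.4465, -0.2546, -1.7232) x4=(-0.7381, 0.5368, 0.2649)
step 25: x0=(1.0199, 1.8333, -1.3414) x1=(-0.5214, -1.2027, 0.3190) x2=(1.2169, -0.9445, 0.9220) x3=(0.4377, -0.2537, -1.7170) x4=(-0.7384, 0.5268, 0.2611)
step 26: x0=(1.0158, 1.8304, -1.3449) x1=(-0.5180, -1.1906, 0.3242) x2=(1.2219, -0.9448, 0.9117) x3=(0.4290, -0.2528, -1.7107) x4=(-0.7387, 0.5166, 0.2573)
step 27: x0=(1.0117, 1.8274, -1.3485) x1=(-0.5146, -1.1783, 0.3294) x2=(1.2268, -0.9449, 0.9013) x3=(0.4202, -0.2518, -1.7043) x4=(-0.7389, 0.5064, 0.2534)
step 28: x0=(1.0075, 1.8244, -1.3520) x1=(-0.5111, -1.1659, 0.3346) x2=(1.2315, -0.9451, 0.8908) x3=(0.4113, -0.2509, -1.6978) x4=(-0.7390, 0.4961, 0.2496)
step 29: x0=(1.0032, 1.8212, -1.3554) x1=(-0.5075, -1.1533, 0.3398) x2=(1.2362, -0.9452, 0.8803) x3=(0.4025, -0.2499, -1.6912) x4=(-0.7391, 0.4856, 0.2457)
step 30: x0=(0.9989, 1.8180, -1.3589) x1=(-0.5038, -1.1407, 0.3450) x2=(1.2408, -0.9453, 0.8697) x3=(0.3936, -0.2489, -1.6845) x4=(-0.7391, 0.4751, 0.2418)

1.8322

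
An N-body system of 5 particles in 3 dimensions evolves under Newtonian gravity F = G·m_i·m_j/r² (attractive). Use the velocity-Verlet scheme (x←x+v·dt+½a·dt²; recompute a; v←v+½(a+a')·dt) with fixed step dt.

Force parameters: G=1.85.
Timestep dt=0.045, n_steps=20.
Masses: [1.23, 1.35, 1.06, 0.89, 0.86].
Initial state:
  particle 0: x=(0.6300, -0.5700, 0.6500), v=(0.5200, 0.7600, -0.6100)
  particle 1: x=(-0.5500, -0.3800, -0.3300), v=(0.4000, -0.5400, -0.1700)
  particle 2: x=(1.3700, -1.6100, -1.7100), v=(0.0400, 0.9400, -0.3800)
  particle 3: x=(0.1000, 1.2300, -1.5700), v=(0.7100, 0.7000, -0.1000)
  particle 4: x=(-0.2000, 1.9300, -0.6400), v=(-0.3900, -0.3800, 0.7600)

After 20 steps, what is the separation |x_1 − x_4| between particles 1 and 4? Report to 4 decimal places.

step 0: x0=(0.6300, -0.5700, 0.6500) x1=(-0.5500, -0.3800, -0.3300) x2=(1.3700, -1.6100, -1.7100) x3=(0.1000, 1.2300, -1.5700) x4=(-0.2000, 1.9300, -0.6400)
step 1: x0=(0.6526, -0.5355, 0.6214) x1=(-0.5309, -0.4040, -0.3374) x2=(1.3713, -1.5672, -1.7266) x3=(0.1316, 1.2614, -1.5731) x4=(-0.2172, 1.9114, -0.6065)
step 2: x0=(0.6734, -0.5004, 0.5905) x1=(-0.5096, -0.4273, -0.3444) x2=(1.3718, -1.5233, -1.7422) x3=(0.1626, 1.2924, -1.5735) x4=(-0.2336, 1.8901, -0.5746)
step 3: x0=(0.6925, -0.4649, 0.5572) x1=(-0.4860, -0.4498, -0.3509) x2=(1.3712, -1.4783, -1.7567) x3=(0.1928, 1.3229, -1.5712) x4=(-0.2491, 1.8660, -0.5442)
step 4: x0=(0.7097, -0.4289, 0.5215) x1=(-0.4600, -0.4715, -0.3568) x2=(1.3697, -1.4322, -1.7700) x3=(0.2223, 1.3527, -1.5662) x4=(-0.2637, 1.8394, -0.5154)
step 5: x0=(0.7249, -0.3926, 0.4834) x1=(-0.4316, -0.4923, -0.3622) x2=(1.3672, -1.3850, -1.7823) x3=(0.2509, 1.3818, -1.5585) x4=(-0.2771, 1.8102, -0.4880)
step 6: x0=(0.7381, -0.3560, 0.4428) x1=(-0.4007, -0.5121, -0.3670) x2=(1.3637, -1.3368, -1.7933) x3=(0.2787, 1.4101, -1.5483) x4=(-0.2894, 1.7786, -0.4623)
step 7: x0=(0.7490, -0.3192, 0.3997) x1=(-0.3672, -0.5308, -0.3712) x2=(1.3592, -1.2874, -1.8030) x3=(0.3056, 1.4373, -1.5355) x4=(-0.3004, 1.7446, -0.4380)
step 8: x0=(0.7576, -0.2823, 0.3539) x1=(-0.3311, -0.5482, -0.3747) x2=(1.3535, -1.2368, -1.8114) x3=(0.3317, 1.4634, -1.5202) x4=(-0.3100, 1.7083, -0.4153)
step 9: x0=(0.7637, -0.2454, 0.3055) x1=(-0.2921, -0.5642, -0.3776) x2=(1.3467, -1.1852, -1.8184) x3=(0.3569, 1.4882, -1.5025) x4=(-0.3182, 1.6697, -0.3941)
step 10: x0=(0.7672, -0.2087, 0.2544) x1=(-0.2502, -0.5786, -0.3798) x2=(1.3388, -1.1324, -1.8240) x3=(0.3811, 1.5116, -1.4823) x4=(-0.3248, 1.6288, -0.3744)
step 11: x0=(0.7679, -0.1723, 0.2004) x1=(-0.2052, -0.5912, -0.3813) x2=(1.3297, -1.0783, -1.8279) x3=(0.4044, 1.5335, -1.4596) x4=(-0.3297, 1.5858, -0.3561)
step 12: x0=(0.7655, -0.1364, 0.1435) x1=(-0.1570, -0.6018, -0.3820) x2=(1.3193, -1.0232, -1.8302) x3=(0.4268, 1.5537, -1.4347) x4=(-0.3329, 1.5405, -0.3393)
step 13: x0=(0.7598, -0.1013, 0.0835) x1=(-0.1054, -0.6099, -0.3821) x2=(1.3076, -0.9667, -1.8307) x3=(0.4483, 1.5720, -1.4073) x4=(-0.3342, 1.4930, -0.3240)
step 14: x0=(0.7506, -0.0672, 0.0206) x1=(-0.0501, -0.6154, -0.3814) x2=(1.2945, -0.9091, -1.8293) x3=(0.4688, 1.5883, -1.3777) x4=(-0.3334, 1.4433, -0.3102)
step 15: x0=(0.7375, -0.0347, -0.0456) x1=(0.0090, -0.6175, -0.3801) x2=(1.2801, -0.8502, -1.8259) x3=(0.4883, 1.6025, -1.3458) x4=(-0.3304, 1.3913, -0.2978)
step 16: x0=(0.7201, -0.0042, -0.1149) x1=(0.0723, -0.6158, -0.3781) x2=(1.2641, -0.7900, -1.8202) x3=(0.5069, 1.6143, -1.3117) x4=(-0.3251, 1.3370, -0.2868)
step 17: x0=(0.6983, 0.0235, -0.1874) x1=(0.1399, -0.6094, -0.3757) x2=(1.2466, -0.7284, -1.8121) x3=(0.5246, 1.6234, -1.2753) x4=(-0.3172, 1.2803, -0.2774)
step 18: x0=(0.6715, 0.0475, -0.2629) x1=(0.2121, -0.5972, -0.3730) x2=(1.2274, -0.6655, -1.8013) x3=(0.5413, 1.6298, -1.2368) x4=(-0.3065, 1.2211, -0.2696)
step 19: x0=(0.6396, 0.0665, -0.3411) x1=(0.2891, -0.5778, -0.3706) x2=(1.2064, -0.6012, -1.7877) x3=(0.5571, 1.6331, -1.1961) x4=(-0.2927, 1.1593, -0.2633)
step 20: x0=(0.6027, 0.0788, -0.4212) x1=(0.3707, -0.5495, -0.3691) x2=(1.1836, -0.5354, -1.7707) x3=(0.5719, 1.6330, -1.1534) x4=(-0.2756, 1.0947, -0.2589)

1.7701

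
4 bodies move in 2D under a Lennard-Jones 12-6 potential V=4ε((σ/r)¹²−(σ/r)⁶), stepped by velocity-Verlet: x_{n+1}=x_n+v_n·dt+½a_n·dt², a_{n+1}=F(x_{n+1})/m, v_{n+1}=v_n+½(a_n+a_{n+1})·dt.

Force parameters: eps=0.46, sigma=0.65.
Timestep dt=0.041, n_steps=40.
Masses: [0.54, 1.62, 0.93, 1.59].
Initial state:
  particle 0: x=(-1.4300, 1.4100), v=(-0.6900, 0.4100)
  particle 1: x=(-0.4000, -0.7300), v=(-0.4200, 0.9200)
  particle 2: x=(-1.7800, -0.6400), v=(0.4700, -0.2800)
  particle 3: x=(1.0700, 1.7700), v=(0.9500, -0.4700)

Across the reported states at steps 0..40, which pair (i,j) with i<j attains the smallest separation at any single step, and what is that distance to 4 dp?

step 0: x0=(-1.4300, 1.4100) x1=(-0.4000, -0.7300) x2=(-1.7800, -0.6400) x3=(1.0700, 1.7700)
step 1: x0=(-1.4583, 1.4268) x1=(-0.4173, -0.6923) x2=(-1.7607, -0.6515) x3=(1.1089, 1.7507)
step 2: x0=(-1.4866, 1.4436) x1=(-0.4346, -0.6545) x2=(-1.7411, -0.6630) x3=(1.1479, 1.7315)
step 3: x0=(-1.5149, 1.4603) x1=(-0.4521, -0.6168) x2=(-1.7214, -0.6744) x3=(1.1868, 1.7122)
step 4: x0=(-1.5431, 1.4771) x1=(-0.4698, -0.5791) x2=(-1.7013, -0.6859) x3=(1.2258, 1.6929)
step 5: x0=(-1.5714, 1.4938) x1=(-0.4876, -0.5414) x2=(-1.6810, -0.6973) x3=(1.2647, 1.6736)
step 6: x0=(-1.5997, 1.5105) x1=(-0.5057, -0.5037) x2=(-1.6602, -0.7086) x3=(1.3037, 1.6544)
step 7: x0=(-1.6279, 1.5272) x1=(-0.5240, -0.4660) x2=(-1.6390, -0.7199) x3=(1.3426, 1.6351)
step 8: x0=(-1.6562, 1.5439) x1=(-0.5427, -0.4285) x2=(-1.6173, -0.7311) x3=(1.3816, 1.6158)
step 9: x0=(-1.6844, 1.5605) x1=(-0.5617, -0.3910) x2=(-1.5949, -0.7420) x3=(1.4205, 1.5965)
step 10: x0=(-1.7127, 1.5772) x1=(-0.5811, -0.3536) x2=(-1.5719, -0.7527) x3=(1.4594, 1.5773)
step 11: x0=(-1.7409, 1.5938) x1=(-0.6009, -0.3165) x2=(-1.5480, -0.7631) x3=(1.4984, 1.5580)
step 12: x0=(-1.7692, 1.6104) x1=(-0.6213, -0.2796) x2=(-1.5233, -0.7731) x3=(1.5373, 1.5387)
step 13: x0=(-1.7974, 1.6270) x1=(-0.6422, -0.2429) x2=(-1.4976, -0.7826) x3=(1.5763, 1.5194)
step 14: x0=(-1.8256, 1.6436) x1=(-0.6637, -0.2066) x2=(-1.4709, -0.7914) x3=(1.6152, 1.5002)
step 15: x0=(-1.8538, 1.6602) x1=(-0.6858, -0.1708) x2=(-1.4432, -0.7995) x3=(1.6541, 1.4809)
step 16: x0=(-1.8820, 1.6768) x1=(-0.7085, -0.1355) x2=(-1.4144, -0.8066) x3=(1.6931, 1.4616)
step 17: x0=(-1.9102, 1.6933) x1=(-0.7318, -0.1007) x2=(-1.3845, -0.8127) x3=(1.7320, 1.4423)
step 18: x0=(-1.9384, 1.7098) x1=(-0.7558, -0.0666) x2=(-1.3535, -0.8177) x3=(1.7709, 1.4231)
step 19: x0=(-1.9666, 1.7264) x1=(-0.7803, -0.0333) x2=(-1.3216, -0.8214) x3=(1.8099, 1.4038)
step 20: x0=(-1.9948, 1.7429) x1=(-0.8053, -0.0007) x2=(-1.2887, -0.8238) x3=(1.8488, 1.3845)
step 21: x0=(-2.0229, 1.7594) x1=(-0.8309, 0.0311) x2=(-1.2550, -0.8247) x3=(1.8877, 1.3652)
step 22: x0=(-2.0511, 1.7758) x1=(-0.8569, 0.0620) x2=(-1.2205, -0.8241) x3=(1.9267, 1.3459)
step 23: x0=(-2.0792, 1.7923) x1=(-0.8832, 0.0920) x2=(-1.1854, -0.8220) x3=(1.9656, 1.3267)
step 24: x0=(-2.1074, 1.8087) x1=(-0.9098, 0.1212) x2=(-1.1498, -0.8183) x3=(2.0045, 1.3074)
step 25: x0=(-2.1355, 1.8252) x1=(-0.9367, 0.1495) x2=(-1.1138, -0.8132) x3=(2.0435, 1.2881)
step 26: x0=(-2.1636, 1.8416) x1=(-0.9637, 0.1771) x2=(-1.0776, -0.8067) x3=(2.0824, 1.2688)
step 27: x0=(-2.1917, 1.8580) x1=(-0.9908, 0.2038) x2=(-1.0412, -0.7988) x3=(2.1213, 1.2495)
step 28: x0=(-2.2198, 1.8744) x1=(-1.0179, 0.2299) x2=(-1.0047, -0.7897) x3=(2.1602, 1.2303)
step 29: x0=(-2.2479, 1.8908) x1=(-1.0450, 0.2552) x2=(-0.9683, -0.7794) x3=(2.1992, 1.2110)
step 30: x0=(-2.2760, 1.9071) x1=(-1.0721, 0.2801) x2=(-0.9319, -0.7682) x3=(2.2381, 1.1917)
step 31: x0=(-2.3040, 1.9234) x1=(-1.0991, 0.3044) x2=(-0.8957, -0.7560) x3=(2.2770, 1.1724)
step 32: x0=(-2.3321, 1.9398) x1=(-1.1261, 0.3282) x2=(-0.8596, -0.7430) x3=(2.3160, 1.1531)
step 33: x0=(-2.3601, 1.9561) x1=(-1.1529, 0.3517) x2=(-0.8237, -0.7294) x3=(2.3549, 1.1338)
step 34: x0=(-2.3881, 1.9724) x1=(-1.1797, 0.3749) x2=(-0.7879, -0.7152) x3=(2.3938, 1.1146)
step 35: x0=(-2.4162, 1.9886) x1=(-1.2063, 0.3978) x2=(-0.7523, -0.7005) x3=(2.4327, 1.0953)
step 36: x0=(-2.4442, 2.0049) x1=(-1.2329, 0.4204) x2=(-0.7169, -0.6854) x3=(2.4717, 1.0760)
step 37: x0=(-2.4721, 2.0211) x1=(-1.2594, 0.4429) x2=(-0.6816, -0.6700) x3=(2.5106, 1.0567)
step 38: x0=(-2.5001, 2.0374) x1=(-1.2858, 0.4653) x2=(-0.6465, -0.6544) x3=(2.5495, 1.0374)
step 39: x0=(-2.5281, 2.0536) x1=(-1.3121, 0.4875) x2=(-0.6115, -0.6385) x3=(2.5885, 1.0182)
step 40: x0=(-2.5560, 2.0697) x1=(-1.3384, 0.5096) x2=(-0.5766, -0.6225) x3=(2.6274, 0.9989)

pair (1,2), distance 0.9545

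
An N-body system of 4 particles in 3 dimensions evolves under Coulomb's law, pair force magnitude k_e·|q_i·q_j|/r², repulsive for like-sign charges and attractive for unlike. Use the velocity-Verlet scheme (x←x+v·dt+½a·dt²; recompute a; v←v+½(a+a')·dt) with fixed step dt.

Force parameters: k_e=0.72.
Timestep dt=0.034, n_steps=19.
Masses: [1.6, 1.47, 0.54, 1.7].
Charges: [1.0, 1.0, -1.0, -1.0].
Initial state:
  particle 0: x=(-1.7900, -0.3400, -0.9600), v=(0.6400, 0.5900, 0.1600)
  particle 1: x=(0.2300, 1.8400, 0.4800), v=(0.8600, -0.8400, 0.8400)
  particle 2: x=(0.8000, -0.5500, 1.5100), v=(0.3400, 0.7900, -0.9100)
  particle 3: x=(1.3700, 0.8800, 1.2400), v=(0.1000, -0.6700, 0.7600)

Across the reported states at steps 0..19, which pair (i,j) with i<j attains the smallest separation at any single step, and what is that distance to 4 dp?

pair (2,3), distance 1.1015

step 0: x0=(-1.7900, -0.3400, -0.9600) x1=(0.2300, 1.8400, 0.4800) x2=(0.8000, -0.5500, 1.5100) x3=(1.3700, 0.8800, 1.2400)
step 1: x0=(-1.7682, -0.3200, -0.9545) x1=(0.2593, 1.8114, 0.5086) x2=(0.8114, -0.5233, 1.4790) x3=(1.3734, 0.8574, 1.2658)
step 2: x0=(-1.7464, -0.2999, -0.9491) x1=(0.2889, 1.7826, 0.5374) x2=(0.8224, -0.4971, 1.4480) x3=(1.3767, 0.8350, 1.2914)
step 3: x0=(-1.7246, -0.2799, -0.9436) x1=(0.3186, 1.7536, 0.5664) x2=(0.8329, -0.4712, 1.4169) x3=(1.3799, 0.8130, 1.3169)
step 4: x0=(-1.7028, -0.2600, -0.9380) x1=(0.3485, 1.7244, 0.5955) x2=(0.8430, -0.4459, 1.3856) x3=(1.3831, 0.7913, 1.3423)
step 5: x0=(-1.6809, -0.2400, -0.9325) x1=(0.3786, 1.6951, 0.6247) x2=(0.8527, -0.4211, 1.3542) x3=(1.3862, 0.7699, 1.3676)
step 6: x0=(-1.6590, -0.2201, -0.9269) x1=(0.4089, 1.6655, 0.6542) x2=(0.8617, -0.3968, 1.3226) x3=(1.3894, 0.7489, 1.3928)
step 7: x0=(-1.6370, -0.2002, -0.9213) x1=(0.4395, 1.6358, 0.6838) x2=(0.8703, -0.3731, 1.2907) x3=(1.3924, 0.7284, 1.4178)
step 8: x0=(-1.6151, -0.1803, -0.9157) x1=(0.4703, 1.6058, 0.7136) x2=(0.8782, -0.3500, 1.2586) x3=(1.3955, 0.7082, 1.4428)
step 9: x0=(-1.5931, -0.1604, -0.9100) x1=(0.5012, 1.5755, 0.7436) x2=(0.8854, -0.3275, 1.2261) x3=(1.3985, 0.6885, 1.4677)
step 10: x0=(-1.5711, -0.1406, -0.9044) x1=(0.5325, 1.5450, 0.7738) x2=(0.8920, -0.3056, 1.1932) x3=(1.4016, 0.6692, 1.4925)
step 11: x0=(-1.5490, -0.1208, -0.8987) x1=(0.5639, 1.5142, 0.8041) x2=(0.8979, -0.2844, 1.1598) x3=(1.4046, 0.6504, 1.5173)
step 12: x0=(-1.5270, -0.1010, -0.8929) x1=(0.5956, 1.4830, 0.8347) x2=(0.9030, -0.2637, 1.1258) x3=(1.4076, 0.6320, 1.5421)
step 13: x0=(-1.5049, -0.0812, -0.8872) x1=(0.6275, 1.4516, 0.8656) x2=(0.9074, -0.2436, 1.0912) x3=(1.4107, 0.6141, 1.5669)
step 14: x0=(-1.4827, -0.0615, -0.8814) x1=(0.6597, 1.4198, 0.8966) x2=(0.9109, -0.2239, 1.0559) x3=(1.4137, 0.5967, 1.5916)
step 15: x0=(-1.4606, -0.0418, -0.8756) x1=(0.6922, 1.3876, 0.9278) x2=(0.9137, -0.2046, 1.0198) x3=(1.4167, 0.5798, 1.6164)
step 16: x0=(-1.4384, -0.0221, -0.8697) x1=(0.7249, 1.3550, 0.9593) x2=(0.9157, -0.1857, 0.9828) x3=(1.4198, 0.5634, 1.6413)
step 17: x0=(-1.4161, -0.0024, -0.8639) x1=(0.7578, 1.3220, 0.9910) x2=(0.9169, -0.1669, 0.9451) x3=(1.4228, 0.5474, 1.6662)
step 18: x0=(-1.3938, 0.0173, -0.8580) x1=(0.7911, 1.2885, 1.0230) x2=(0.9174, -0.1482, 0.9065) x3=(1.4257, 0.5318, 1.6911)
step 19: x0=(-1.3715, 0.0369, -0.8521) x1=(0.8246, 1.2546, 1.0552) x2=(0.9171, -0.1294, 0.8670) x3=(1.4287, 0.5167, 1.7160)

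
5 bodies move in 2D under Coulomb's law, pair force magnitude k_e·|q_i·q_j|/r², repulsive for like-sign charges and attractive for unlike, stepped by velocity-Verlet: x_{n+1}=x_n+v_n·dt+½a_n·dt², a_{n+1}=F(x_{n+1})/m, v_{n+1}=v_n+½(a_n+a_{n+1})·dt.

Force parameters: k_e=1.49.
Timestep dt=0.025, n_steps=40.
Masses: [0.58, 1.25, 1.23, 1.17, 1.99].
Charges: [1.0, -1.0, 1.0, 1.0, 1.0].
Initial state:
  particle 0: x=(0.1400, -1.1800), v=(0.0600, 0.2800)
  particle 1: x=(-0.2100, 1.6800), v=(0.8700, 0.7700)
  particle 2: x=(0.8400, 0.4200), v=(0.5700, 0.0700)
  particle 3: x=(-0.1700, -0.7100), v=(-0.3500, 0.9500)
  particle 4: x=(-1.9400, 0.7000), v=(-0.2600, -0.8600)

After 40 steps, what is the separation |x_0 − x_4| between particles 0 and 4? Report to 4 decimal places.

step 0: x0=(0.1400, -1.1800) x1=(-0.2100, 1.6800) x2=(0.8400, 0.4200) x3=(-0.1700, -0.7100) x4=(-1.9400, 0.7000)
step 1: x0=(0.1429, -1.1753) x1=(-0.1882, 1.6990) x2=(0.8544, 0.4221) x3=(-0.1795, -0.6853) x4=(-1.9465, 0.6786)
step 2: x0=(0.1482, -1.1750) x1=(-0.1664, 1.7175) x2=(0.8690, 0.4249) x3=(-0.1904, -0.6589) x4=(-1.9532, 0.6573)
step 3: x0=(0.1558, -1.1786) x1=(-0.1446, 1.7354) x2=(0.8838, 0.4283) x3=(-0.2025, -0.6309) x4=(-1.9599, 0.6362)
step 4: x0=(0.1653, -1.1857) x1=(-0.1228, 1.7528) x2=(0.8990, 0.4324) x3=(-0.2158, -0.6016) x4=(-1.9667, 0.6153)
step 5: x0=(0.1766, -1.1961) x1=(-0.1009, 1.7697) x2=(0.9144, 0.4371) x3=(-0.2300, -0.5711) x4=(-1.9736, 0.5945)
step 6: x0=(0.1894, -1.2092) x1=(-0.0790, 1.7861) x2=(0.9300, 0.4425) x3=(-0.2452, -0.5396) x4=(-1.9806, 0.5738)
step 7: x0=(0.2035, -1.2249) x1=(-0.0570, 1.8020) x2=(0.9459, 0.4485) x3=(-0.2611, -0.5073) x4=(-1.9877, 0.5533)
step 8: x0=(0.2187, -1.2428) x1=(-0.0350, 1.8174) x2=(0.9621, 0.4551) x3=(-0.2777, -0.4741) x4=(-1.9949, 0.5330)
step 9: x0=(0.2350, -1.2627) x1=(-0.0130, 1.8323) x2=(0.9786, 0.4624) x3=(-0.2948, -0.4403) x4=(-2.0023, 0.5128)
step 10: x0=(0.2521, -1.2844) x1=(0.0090, 1.8467) x2=(0.9954, 0.4702) x3=(-0.3125, -0.4060) x4=(-2.0098, 0.4927)
step 11: x0=(0.2699, -1.3077) x1=(0.0311, 1.8606) x2=(1.0124, 0.4786) x3=(-0.3307, -0.3712) x4=(-2.0175, 0.4728)
step 12: x0=(0.2885, -1.3324) x1=(0.0532, 1.8740) x2=(1.0296, 0.4875) x3=(-0.3492, -0.3359) x4=(-2.0253, 0.4530)
step 13: x0=(0.3076, -1.3585) x1=(0.0753, 1.8869) x2=(1.0471, 0.4970) x3=(-0.3681, -0.3003) x4=(-2.0333, 0.4334)
step 14: x0=(0.3273, -1.3857) x1=(0.0975, 1.8993) x2=(1.0649, 0.5071) x3=(-0.3872, -0.2643) x4=(-2.0414, 0.4138)
step 15: x0=(0.3475, -1.4141) x1=(0.1197, 1.9112) x2=(1.0829, 0.5176) x3=(-0.4066, -0.2280) x4=(-2.0497, 0.3944)
step 16: x0=(0.3681, -1.4434) x1=(0.1419, 1.9226) x2=(1.1012, 0.5287) x3=(-0.4262, -0.1915) x4=(-2.0582, 0.3752)
step 17: x0=(0.3890, -1.4736) x1=(0.1642, 1.9335) x2=(1.1196, 0.5403) x3=(-0.4459, -0.1547) x4=(-2.0668, 0.3560)
step 18: x0=(0.4104, -1.5048) x1=(0.1865, 1.9440) x2=(1.1383, 0.5523) x3=(-0.4657, -0.1176) x4=(-2.0756, 0.3370)
step 19: x0=(0.4321, -1.5366) x1=(0.2088, 1.9539) x2=(1.1572, 0.5648) x3=(-0.4856, -0.0803) x4=(-2.0847, 0.3180)
step 20: x0=(0.4541, -1.5693) x1=(0.2311, 1.9634) x2=(1.1763, 0.5778) x3=(-0.5056, -0.0428) x4=(-2.0939, 0.2992)
step 21: x0=(0.4763, -1.6026) x1=(0.2535, 1.9724) x2=(1.1956, 0.5912) x3=(-0.5256, -0.0051) x4=(-2.1034, 0.2804)
step 22: x0=(0.4989, -1.6365) x1=(0.2758, 1.9809) x2=(1.2150, 0.6051) x3=(-0.5455, 0.0329) x4=(-2.1130, 0.2618)
step 23: x0=(0.5217, -1.6711) x1=(0.2982, 1.9889) x2=(1.2346, 0.6194) x3=(-0.5654, 0.0711) x4=(-2.1229, 0.2432)
step 24: x0=(0.5447, -1.7062) x1=(0.3206, 1.9964) x2=(1.2544, 0.6341) x3=(-0.5852, 0.1095) x4=(-2.1330, 0.2247)
step 25: x0=(0.5679, -1.7418) x1=(0.3431, 2.0035) x2=(1.2743, 0.6492) x3=(-0.6049, 0.1481) x4=(-2.1433, 0.2063)
step 26: x0=(0.5914, -1.7779) x1=(0.3655, 2.0101) x2=(1.2944, 0.6648) x3=(-0.6245, 0.1870) x4=(-2.1539, 0.1879)
step 27: x0=(0.6150, -1.8145) x1=(0.3880, 2.0162) x2=(1.3146, 0.6807) x3=(-0.6439, 0.2261) x4=(-2.1647, 0.1695)
step 28: x0=(0.6389, -1.8515) x1=(0.4105, 2.0218) x2=(1.3348, 0.6971) x3=(-0.6631, 0.2654) x4=(-2.1757, 0.1512)
step 29: x0=(0.6629, -1.8889) x1=(0.4330, 2.0269) x2=(1.3552, 0.7138) x3=(-0.6822, 0.3050) x4=(-2.1870, 0.1330)
step 30: x0=(0.6871, -1.9268) x1=(0.4555, 2.0316) x2=(1.3757, 0.7309) x3=(-0.7010, 0.3449) x4=(-2.1985, 0.1147)
step 31: x0=(0.7114, -1.9650) x1=(0.4780, 2.0358) x2=(1.3962, 0.7484) x3=(-0.7197, 0.3850) x4=(-2.2102, 0.0965)
step 32: x0=(0.7359, -2.0035) x1=(0.5006, 2.0395) x2=(1.4168, 0.7663) x3=(-0.7381, 0.4255) x4=(-2.2222, 0.0782)
step 33: x0=(0.7606, -2.0424) x1=(0.5231, 2.0428) x2=(1.4375, 0.7845) x3=(-0.7562, 0.4662) x4=(-2.2343, 0.0600)
step 34: x0=(0.7854, -2.0816) x1=(0.5457, 2.0456) x2=(1.4582, 0.8032) x3=(-0.7742, 0.5072) x4=(-2.2467, 0.0417)
step 35: x0=(0.8103, -2.1211) x1=(0.5683, 2.0479) x2=(1.4789, 0.8221) x3=(-0.7919, 0.5485) x4=(-2.2594, 0.0234)
step 36: x0=(0.8354, -2.1609) x1=(0.5909, 2.0497) x2=(1.4997, 0.8415) x3=(-0.8093, 0.5901) x4=(-2.2722, 0.0051)
step 37: x0=(0.8606, -2.2010) x1=(0.6135, 2.0511) x2=(1.5204, 0.8612) x3=(-0.8265, 0.6320) x4=(-2.2852, -0.0132)
step 38: x0=(0.8859, -2.2413) x1=(0.6362, 2.0520) x2=(1.5412, 0.8813) x3=(-0.8434, 0.6743) x4=(-2.2984, -0.0316)
step 39: x0=(0.9114, -2.2819) x1=(0.6589, 2.0524) x2=(1.5619, 0.9018) x3=(-0.8602, 0.7168) x4=(-2.3118, -0.0501)
step 40: x0=(0.9370, -2.3227) x1=(0.6816, 2.0524) x2=(1.5826, 0.9227) x3=(-0.8766, 0.7597) x4=(-2.3254, -0.0686)

3.9654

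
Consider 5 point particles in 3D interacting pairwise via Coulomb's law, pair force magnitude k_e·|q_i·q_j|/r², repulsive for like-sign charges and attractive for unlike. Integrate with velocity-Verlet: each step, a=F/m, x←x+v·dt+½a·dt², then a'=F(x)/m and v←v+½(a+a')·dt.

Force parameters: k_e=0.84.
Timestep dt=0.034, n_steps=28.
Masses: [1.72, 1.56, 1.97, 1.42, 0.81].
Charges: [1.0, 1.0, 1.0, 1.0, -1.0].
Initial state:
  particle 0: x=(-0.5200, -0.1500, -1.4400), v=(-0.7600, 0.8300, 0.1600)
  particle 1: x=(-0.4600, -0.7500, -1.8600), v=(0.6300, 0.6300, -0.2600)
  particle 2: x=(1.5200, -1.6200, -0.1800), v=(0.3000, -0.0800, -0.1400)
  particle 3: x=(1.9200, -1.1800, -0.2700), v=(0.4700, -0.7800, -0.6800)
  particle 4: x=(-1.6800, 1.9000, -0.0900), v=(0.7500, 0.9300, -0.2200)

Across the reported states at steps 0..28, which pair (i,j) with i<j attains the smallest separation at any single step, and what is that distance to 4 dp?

step 0: x0=(-0.5200, -0.1500, -1.4400) x1=(-0.4600, -0.7500, -1.8600) x2=(1.5200, -1.6200, -0.1800) x3=(1.9200, -1.1800, -0.2700) x4=(-1.6800, 1.9000, -0.0900)
step 1: x0=(-0.5460, -0.1213, -1.4343) x1=(-0.4386, -0.7290, -1.8692) x2=(1.5298, -1.6232, -0.1846) x3=(1.9367, -1.2058, -0.2932) x4=(-1.6544, 1.9315, -0.0975)
step 2: x0=(-0.5722, -0.0917, -1.4280) x1=(-0.4172, -0.7088, -1.8791) x2=(1.5387, -1.6275, -0.1889) x3=(1.9548, -1.2303, -0.3167) x4=(-1.6286, 1.9627, -0.1052)
step 3: x0=(-0.5987, -0.0612, -1.4212) x1=(-0.3957, -0.6894, -1.8896) x2=(1.5467, -1.6328, -0.1928) x3=(1.9744, -1.2535, -0.3406) x4=(-1.6027, 1.9936, -0.1131)
step 4: x0=(-0.6256, -0.0299, -1.4139) x1=(-0.3741, -0.6705, -1.9008) x2=(1.5537, -1.6390, -0.1964) x3=(1.9955, -1.2755, -0.3649) x4=(-1.5766, 2.0242, -0.1210)
step 5: x0=(-0.6529, 0.0021, -1.4061) x1=(-0.3524, -0.6523, -1.9125) x2=(1.5598, -1.6460, -0.1994) x3=(2.0182, -1.2963, -0.3896) x4=(-1.5503, 2.0546, -0.1291)
step 6: x0=(-0.6805, 0.0347, -1.3980) x1=(-0.3306, -0.6346, -1.9248) x2=(1.5649, -1.6539, -0.2020) x3=(2.0424, -1.3161, -0.4149) x4=(-1.5238, 2.0846, -0.1374)
step 7: x0=(-0.7085, 0.0680, -1.3894) x1=(-0.3086, -0.6173, -1.9375) x2=(1.5691, -1.6625, -0.2041) x3=(2.0680, -1.3349, -0.4407) x4=(-1.4972, 2.1144, -0.1458)
step 8: x0=(-0.7369, 0.1019, -1.3805) x1=(-0.2865, -0.6004, -1.9507) x2=(1.5725, -1.6718, -0.2056) x3=(2.0950, -1.3529, -0.4670) x4=(-1.4704, 2.1438, -0.1544)
step 9: x0=(-0.7657, 0.1362, -1.3713) x1=(-0.2642, -0.5839, -1.9643) x2=(1.5750, -1.6816, -0.2067) x3=(2.1234, -1.3702, -0.4939) x4=(-1.4435, 2.1729, -0.1631)
step 10: x0=(-0.7947, 0.1710, -1.3618) x1=(-0.2418, -0.5676, -1.9783) x2=(1.5769, -1.6920, -0.2073) x3=(2.1530, -1.3869, -0.5213) x4=(-1.4164, 2.2017, -0.1719)
step 11: x0=(-0.8242, 0.2063, -1.3520) x1=(-0.2193, -0.5516, -1.9926) x2=(1.5780, -1.7027, -0.2074) x3=(2.1837, -1.4031, -0.5493) x4=(-1.3892, 2.2302, -0.1809)
step 12: x0=(-0.8539, 0.2420, -1.3420) x1=(-0.1967, -0.5358, -2.0072) x2=(1.5785, -1.7139, -0.2071) x3=(2.2154, -1.4189, -0.5777) x4=(-1.3618, 2.2584, -0.1901)
step 13: x0=(-0.8839, 0.2780, -1.3317) x1=(-0.1739, -0.5201, -2.0221) x2=(1.5784, -1.7254, -0.2064) x3=(2.2481, -1.4342, -0.6066) x4=(-1.3343, 2.2863, -0.1994)
step 14: x0=(-0.9143, 0.3144, -1.3212) x1=(-0.1511, -0.5046, -2.0373) x2=(1.5778, -1.7371, -0.2052) x3=(2.2817, -1.4493, -0.6359) x4=(-1.3066, 2.3138, -0.2088)
step 15: x0=(-0.9449, 0.3511, -1.3105) x1=(-0.1282, -0.4892, -2.0527) x2=(1.5768, -1.7491, -0.2037) x3=(2.3161, -1.4641, -0.6656) x4=(-1.2788, 2.3410, -0.2185)
step 16: x0=(-0.9757, 0.3882, -1.2997) x1=(-0.1052, -0.4739, -2.0684) x2=(1.5754, -1.7613, -0.2019) x3=(2.3513, -1.4786, -0.6956) x4=(-1.2509, 2.3678, -0.2283)
step 17: x0=(-1.0068, 0.4256, -1.2886) x1=(-0.0822, -0.4587, -2.0843) x2=(1.5735, -1.7738, -0.1997) x3=(2.3871, -1.4930, -0.7260) x4=(-1.2229, 2.3943, -0.2382)
step 18: x0=(-1.0381, 0.4632, -1.2774) x1=(-0.0591, -0.4436, -2.1004) x2=(1.5714, -1.7863, -0.1972) x3=(2.4236, -1.5072, -0.7567) x4=(-1.1948, 2.4204, -0.2483)
step 19: x0=(-1.0697, 0.5011, -1.2661) x1=(-0.0360, -0.4285, -2.1167) x2=(1.5689, -1.7991, -0.1944) x3=(2.4606, -1.5213, -0.7877) x4=(-1.1666, 2.4462, -0.2586)
step 20: x0=(-1.1014, 0.5393, -1.2546) x1=(-0.0129, -0.4134, -2.1331) x2=(1.5661, -1.8120, -0.1914) x3=(2.4982, -1.5353, -0.8189) x4=(-1.1383, 2.4716, -0.2691)
step 21: x0=(-1.1333, 0.5778, -1.2429) x1=(0.0103, -0.3984, -2.1497) x2=(1.5631, -1.8250, -0.1881) x3=(2.5362, -1.5492, -0.8504) x4=(-1.1099, 2.4966, -0.2797)
step 22: x0=(-1.1654, 0.6165, -1.2311) x1=(0.0335, -0.3834, -2.1665) x2=(1.5599, -1.8381, -0.1845) x3=(2.5747, -1.5630, -0.8821) x4=(-1.0814, 2.5213, -0.2904)
step 23: x0=(-1.1977, 0.6554, -1.2192) x1=(0.0568, -0.3684, -2.1834) x2=(1.5565, -1.8513, -0.1808) x3=(2.6137, -1.5767, -0.9140) x4=(-1.0529, 2.5456, -0.3014)
step 24: x0=(-1.2301, 0.6946, -1.2072) x1=(0.0800, -0.3533, -2.2005) x2=(1.5529, -1.8646, -0.1768) x3=(2.6530, -1.5904, -0.9461) x4=(-1.0243, 2.5695, -0.3125)
step 25: x0=(-1.2626, 0.7341, -1.1950) x1=(0.1032, -0.3383, -2.2177) x2=(1.5491, -1.8780, -0.1727) x3=(2.6927, -1.6041, -0.9784) x4=(-0.9956, 2.5930, -0.3238)
step 26: x0=(-1.2953, 0.7737, -1.1827) x1=(0.1265, -0.3232, -2.2351) x2=(1.5452, -1.8915, -0.1683) x3=(2.7327, -1.6177, -1.0108) x4=(-0.9669, 2.6161, -0.3352)
step 27: x0=(-1.3281, 0.8136, -1.1704) x1=(0.1497, -0.3082, -2.2525) x2=(1.5411, -1.9050, -0.1638) x3=(2.7731, -1.6312, -1.0433) x4=(-0.9382, 2.6389, -0.3469)
step 28: x0=(-1.3610, 0.8537, -1.1579) x1=(0.1730, -0.2931, -2.2701) x2=(1.5369, -1.9187, -0.1592) x3=(2.8137, -1.6448, -1.0761) x4=(-0.9095, 2.6612, -0.3586)

pair (2,3), distance 0.5892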